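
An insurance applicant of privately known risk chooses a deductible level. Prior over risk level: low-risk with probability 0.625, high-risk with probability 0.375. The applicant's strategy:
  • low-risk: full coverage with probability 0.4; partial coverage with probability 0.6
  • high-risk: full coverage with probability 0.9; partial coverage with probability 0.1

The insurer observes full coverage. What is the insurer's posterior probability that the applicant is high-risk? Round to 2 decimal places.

0.57

P(full coverage) = 0.625·0.4 + 0.375·0.9 = 0.5875
P(high-risk | full coverage) = (0.375·0.9) / 0.5875 = 0.3375 / 0.5875 = 0.574468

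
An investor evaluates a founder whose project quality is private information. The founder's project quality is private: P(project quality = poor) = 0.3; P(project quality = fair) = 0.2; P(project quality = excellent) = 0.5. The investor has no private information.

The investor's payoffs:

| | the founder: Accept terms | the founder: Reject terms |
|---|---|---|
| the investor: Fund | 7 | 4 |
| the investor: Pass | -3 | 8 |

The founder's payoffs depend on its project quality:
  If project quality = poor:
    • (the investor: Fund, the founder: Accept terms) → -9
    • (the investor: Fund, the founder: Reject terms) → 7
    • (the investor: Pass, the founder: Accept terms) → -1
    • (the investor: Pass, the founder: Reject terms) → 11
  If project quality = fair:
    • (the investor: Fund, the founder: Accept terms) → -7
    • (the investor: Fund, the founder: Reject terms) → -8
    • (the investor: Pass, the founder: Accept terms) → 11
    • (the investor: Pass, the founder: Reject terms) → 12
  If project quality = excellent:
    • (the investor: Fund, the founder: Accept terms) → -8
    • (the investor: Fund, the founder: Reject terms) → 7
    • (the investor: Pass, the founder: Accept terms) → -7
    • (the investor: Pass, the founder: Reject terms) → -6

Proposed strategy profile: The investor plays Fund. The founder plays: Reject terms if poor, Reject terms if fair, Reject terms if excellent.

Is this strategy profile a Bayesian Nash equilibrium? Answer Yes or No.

No

The investor plays Fund: E[Fund] = 0.3·(4) + 0.2·(4) + 0.5·(4) = 4; E[Pass] = 8. Not best-responding. ✗
The founder (project quality poor), facing Fund: Accept terms gives -9, Reject terms gives 7. Proposed Reject terms is best. ✓
The founder (project quality fair), facing Fund: Accept terms gives -7, Reject terms gives -8. Proposed Reject terms is not best — profitable deviation exists. ✗
The founder (project quality excellent), facing Fund: Accept terms gives -8, Reject terms gives 7. Proposed Reject terms is best. ✓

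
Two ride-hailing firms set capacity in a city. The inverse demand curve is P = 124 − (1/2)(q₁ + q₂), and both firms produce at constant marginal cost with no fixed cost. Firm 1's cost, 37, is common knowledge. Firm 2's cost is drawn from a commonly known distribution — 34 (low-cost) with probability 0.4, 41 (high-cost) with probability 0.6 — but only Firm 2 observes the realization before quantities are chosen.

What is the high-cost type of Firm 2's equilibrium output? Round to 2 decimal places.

Type-c best response for Firm 2: q₂(c) = (124 − c) − q₁/2.
Firm 1 maximizes expected profit; its first-order condition is 124 − q₁ − (1/2)E[q₂] − 37 = 0.
Substituting E[q₂] and solving: E[c₂] = 38.2, so q₁ = (124 − 2·37 + 38.2)/(3/2) = 58.8.
q₂(high-cost) = (124 − 41 − (1/2)·58.8) = 53.6.

53.60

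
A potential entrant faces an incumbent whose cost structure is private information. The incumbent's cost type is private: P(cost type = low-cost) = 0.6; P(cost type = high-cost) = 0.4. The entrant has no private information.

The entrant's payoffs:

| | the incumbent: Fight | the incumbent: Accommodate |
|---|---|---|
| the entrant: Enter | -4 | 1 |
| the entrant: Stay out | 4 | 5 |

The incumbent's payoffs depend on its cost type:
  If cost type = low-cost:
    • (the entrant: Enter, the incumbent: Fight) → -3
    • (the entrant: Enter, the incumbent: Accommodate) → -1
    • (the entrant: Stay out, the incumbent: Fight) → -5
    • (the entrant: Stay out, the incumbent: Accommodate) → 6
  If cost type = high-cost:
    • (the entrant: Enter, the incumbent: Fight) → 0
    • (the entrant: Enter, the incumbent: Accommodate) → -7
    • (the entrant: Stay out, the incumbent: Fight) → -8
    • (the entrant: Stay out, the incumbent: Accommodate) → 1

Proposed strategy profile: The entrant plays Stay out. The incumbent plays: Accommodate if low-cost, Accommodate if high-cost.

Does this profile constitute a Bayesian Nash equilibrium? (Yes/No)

A profile is a BNE iff every type of every player is best-responding given beliefs about the other side.
The entrant plays Stay out: E[Stay out] = 0.6·(5) + 0.4·(5) = 5; E[Enter] = 1. Best-responding. ✓
The incumbent (cost type low-cost), facing Stay out: Fight gives -5, Accommodate gives 6. Proposed Accommodate is best. ✓
The incumbent (cost type high-cost), facing Stay out: Fight gives -8, Accommodate gives 1. Proposed Accommodate is best. ✓

Yes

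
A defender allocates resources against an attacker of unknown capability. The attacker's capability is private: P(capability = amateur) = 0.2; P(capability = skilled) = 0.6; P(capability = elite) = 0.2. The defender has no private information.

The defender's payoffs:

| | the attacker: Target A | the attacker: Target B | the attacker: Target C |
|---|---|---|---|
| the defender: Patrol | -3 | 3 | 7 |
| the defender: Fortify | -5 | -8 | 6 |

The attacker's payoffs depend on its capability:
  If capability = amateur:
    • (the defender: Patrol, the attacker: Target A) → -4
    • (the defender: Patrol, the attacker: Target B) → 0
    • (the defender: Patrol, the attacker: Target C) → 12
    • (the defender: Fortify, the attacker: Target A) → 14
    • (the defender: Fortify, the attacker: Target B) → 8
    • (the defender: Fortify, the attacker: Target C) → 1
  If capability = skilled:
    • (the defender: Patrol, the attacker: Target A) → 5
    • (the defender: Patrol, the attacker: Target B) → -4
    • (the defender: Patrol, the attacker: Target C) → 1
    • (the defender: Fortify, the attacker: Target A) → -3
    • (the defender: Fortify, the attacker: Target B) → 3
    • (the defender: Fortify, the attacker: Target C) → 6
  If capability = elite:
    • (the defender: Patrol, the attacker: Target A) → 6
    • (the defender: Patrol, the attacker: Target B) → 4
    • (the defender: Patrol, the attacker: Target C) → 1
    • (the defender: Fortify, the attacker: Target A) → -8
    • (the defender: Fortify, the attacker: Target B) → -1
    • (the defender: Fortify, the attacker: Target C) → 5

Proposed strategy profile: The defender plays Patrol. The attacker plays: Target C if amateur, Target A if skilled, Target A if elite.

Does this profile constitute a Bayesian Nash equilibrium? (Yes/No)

Yes

The defender plays Patrol: E[Patrol] = 0.2·(7) + 0.6·(-3) + 0.2·(-3) = -1; E[Fortify] = -2.8. Best-responding. ✓
The attacker (capability amateur), facing Patrol: Target A gives -4, Target B gives 0, Target C gives 12. Proposed Target C is best. ✓
The attacker (capability skilled), facing Patrol: Target A gives 5, Target B gives -4, Target C gives 1. Proposed Target A is best. ✓
The attacker (capability elite), facing Patrol: Target A gives 6, Target B gives 4, Target C gives 1. Proposed Target A is best. ✓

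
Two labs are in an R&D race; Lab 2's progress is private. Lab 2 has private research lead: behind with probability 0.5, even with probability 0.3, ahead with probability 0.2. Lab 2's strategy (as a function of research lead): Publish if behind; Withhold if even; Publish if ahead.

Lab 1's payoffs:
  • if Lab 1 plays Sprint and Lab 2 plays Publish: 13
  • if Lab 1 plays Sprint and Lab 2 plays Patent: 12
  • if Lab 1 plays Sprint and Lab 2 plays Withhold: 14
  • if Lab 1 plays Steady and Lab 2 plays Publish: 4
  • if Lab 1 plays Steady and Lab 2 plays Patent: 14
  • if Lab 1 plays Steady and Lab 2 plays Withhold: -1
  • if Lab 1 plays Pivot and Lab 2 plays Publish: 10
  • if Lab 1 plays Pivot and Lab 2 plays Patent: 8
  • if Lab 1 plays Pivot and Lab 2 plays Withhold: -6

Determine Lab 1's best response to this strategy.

Sprint

E[Sprint] = 0.5·(13) + 0.3·(14) + 0.2·(13) = 13.3
E[Steady] = 0.5·(4) + 0.3·(-1) + 0.2·(4) = 2.5
E[Pivot] = 0.5·(10) + 0.3·(-6) + 0.2·(10) = 5.2
Best response: Sprint (13.3 is the largest).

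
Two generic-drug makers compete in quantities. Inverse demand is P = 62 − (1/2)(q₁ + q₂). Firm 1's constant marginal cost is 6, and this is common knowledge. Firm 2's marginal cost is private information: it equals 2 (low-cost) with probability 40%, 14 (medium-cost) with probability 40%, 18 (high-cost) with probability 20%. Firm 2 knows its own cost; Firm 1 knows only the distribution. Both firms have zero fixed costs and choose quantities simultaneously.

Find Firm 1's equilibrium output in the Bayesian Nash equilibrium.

Each type of Firm 2 best-responds to q₁; Firm 1 best-responds to the expected q₂ over Firm 2's types.
Firm 2 with cost c maximizes (62 − (1/2)(q₁+q₂) − c)·q₂, giving q₂(c) = (62 − c − (1/2)q₁).
E[c₂] = 0.4·2 + 0.4·14 + 0.2·18 = 10
Firm 1's FOC against E[q₂] yields q₁ = (62 − 2·6 + E[c₂])/(3/2) = (62 − 12 + 10)/(3/2) = 40.

40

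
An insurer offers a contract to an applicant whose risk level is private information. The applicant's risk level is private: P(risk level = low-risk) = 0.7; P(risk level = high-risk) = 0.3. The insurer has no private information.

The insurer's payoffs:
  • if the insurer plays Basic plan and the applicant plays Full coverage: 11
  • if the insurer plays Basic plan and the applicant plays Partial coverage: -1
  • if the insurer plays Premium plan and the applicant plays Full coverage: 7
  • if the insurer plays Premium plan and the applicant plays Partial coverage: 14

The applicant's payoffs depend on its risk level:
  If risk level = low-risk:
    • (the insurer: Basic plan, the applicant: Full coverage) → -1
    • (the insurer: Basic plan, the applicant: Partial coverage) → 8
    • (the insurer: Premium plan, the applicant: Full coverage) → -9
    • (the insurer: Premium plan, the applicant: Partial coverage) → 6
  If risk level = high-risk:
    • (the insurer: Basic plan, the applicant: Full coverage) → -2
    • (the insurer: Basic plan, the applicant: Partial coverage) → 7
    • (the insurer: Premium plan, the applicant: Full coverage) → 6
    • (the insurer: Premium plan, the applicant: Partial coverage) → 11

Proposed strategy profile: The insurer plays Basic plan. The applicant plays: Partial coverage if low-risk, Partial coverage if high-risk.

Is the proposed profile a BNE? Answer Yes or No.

The insurer plays Basic plan: E[Basic plan] = 0.7·(-1) + 0.3·(-1) = -1; E[Premium plan] = 14. Not best-responding. ✗
The applicant (risk level low-risk), facing Basic plan: Full coverage gives -1, Partial coverage gives 8. Proposed Partial coverage is best. ✓
The applicant (risk level high-risk), facing Basic plan: Full coverage gives -2, Partial coverage gives 7. Proposed Partial coverage is best. ✓

No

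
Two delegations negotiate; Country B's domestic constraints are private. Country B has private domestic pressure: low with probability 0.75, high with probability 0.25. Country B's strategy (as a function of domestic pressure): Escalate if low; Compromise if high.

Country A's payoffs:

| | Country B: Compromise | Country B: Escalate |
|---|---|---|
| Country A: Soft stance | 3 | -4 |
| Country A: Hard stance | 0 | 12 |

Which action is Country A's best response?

Compute Country A's expected payoff for each action, taking the expectation over Country B's type.
E[Soft stance] = 0.75·(-4) + 0.25·(3) = -2.25
E[Hard stance] = 0.75·(12) + 0.25·(0) = 9
Best response: Hard stance (9 is the largest).

Hard stance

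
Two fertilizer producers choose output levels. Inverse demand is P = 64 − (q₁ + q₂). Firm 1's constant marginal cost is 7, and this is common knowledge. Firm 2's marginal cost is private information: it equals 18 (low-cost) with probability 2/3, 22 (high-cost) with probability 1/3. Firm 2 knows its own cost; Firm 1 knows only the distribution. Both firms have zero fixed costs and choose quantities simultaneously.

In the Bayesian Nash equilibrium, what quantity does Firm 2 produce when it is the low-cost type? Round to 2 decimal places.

11.44

Type-c best response for Firm 2: q₂(c) = (64 − c)/2 − q₁/2.
Firm 1 maximizes expected profit; its first-order condition is 64 − 2q₁ − E[q₂] − 7 = 0.
Substituting E[q₂] and solving: E[c₂] = 19.3333, so q₁ = (64 − 2·7 + 19.3333)/3 = 23.1111.
q₂(low-cost) = (64 − 18 − 23.1111)/2 = 11.4444.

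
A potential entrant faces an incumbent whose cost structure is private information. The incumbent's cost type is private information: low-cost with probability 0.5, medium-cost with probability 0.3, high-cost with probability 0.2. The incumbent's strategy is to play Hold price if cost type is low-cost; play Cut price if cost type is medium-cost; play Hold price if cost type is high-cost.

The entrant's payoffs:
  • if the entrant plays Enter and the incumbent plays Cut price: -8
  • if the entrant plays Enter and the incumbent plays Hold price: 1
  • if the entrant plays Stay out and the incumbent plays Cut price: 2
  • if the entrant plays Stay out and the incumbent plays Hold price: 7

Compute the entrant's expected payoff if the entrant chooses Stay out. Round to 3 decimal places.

E[Stay out] = 0.5·7 + 0.3·2 + 0.2·7 = 3.5 + 0.6 + 1.4 = 5.5

5.500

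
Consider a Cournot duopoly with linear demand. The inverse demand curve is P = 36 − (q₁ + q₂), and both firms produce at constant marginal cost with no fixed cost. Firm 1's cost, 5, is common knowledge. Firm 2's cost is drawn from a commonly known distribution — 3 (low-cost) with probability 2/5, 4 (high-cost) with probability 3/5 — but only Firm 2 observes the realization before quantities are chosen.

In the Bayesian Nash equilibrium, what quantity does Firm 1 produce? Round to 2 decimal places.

Type-c best response for Firm 2: q₂(c) = (36 − c)/2 − q₁/2.
Firm 1 maximizes expected profit; its first-order condition is 36 − 2q₁ − E[q₂] − 5 = 0.
Substituting E[q₂] and solving: E[c₂] = 3.6, so q₁ = (36 − 2·5 + 3.6)/3 = 9.86667.

9.87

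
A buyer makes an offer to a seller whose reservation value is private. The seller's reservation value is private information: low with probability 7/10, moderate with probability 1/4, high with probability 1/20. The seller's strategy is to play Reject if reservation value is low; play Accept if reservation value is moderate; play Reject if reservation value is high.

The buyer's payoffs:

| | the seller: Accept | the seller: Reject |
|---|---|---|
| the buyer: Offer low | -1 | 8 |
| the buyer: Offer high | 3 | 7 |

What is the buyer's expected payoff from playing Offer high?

E[Offer high] = 7/10·7 + 1/4·3 + 1/20·7 = 49/10 + 3/4 + 7/20 = 6

6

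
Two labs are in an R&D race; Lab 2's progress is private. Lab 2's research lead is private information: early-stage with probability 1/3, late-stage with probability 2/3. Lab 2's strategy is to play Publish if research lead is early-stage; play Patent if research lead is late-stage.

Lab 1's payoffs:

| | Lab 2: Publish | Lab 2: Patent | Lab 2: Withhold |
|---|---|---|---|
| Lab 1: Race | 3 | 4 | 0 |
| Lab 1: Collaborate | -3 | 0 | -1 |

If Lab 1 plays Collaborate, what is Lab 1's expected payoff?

Take the expectation over Lab 2's research lead, weighting each type's action by its prior probability.
E[Collaborate] = 1/3·(-3) + 2/3·0 = (-1) + 0 = -1

-1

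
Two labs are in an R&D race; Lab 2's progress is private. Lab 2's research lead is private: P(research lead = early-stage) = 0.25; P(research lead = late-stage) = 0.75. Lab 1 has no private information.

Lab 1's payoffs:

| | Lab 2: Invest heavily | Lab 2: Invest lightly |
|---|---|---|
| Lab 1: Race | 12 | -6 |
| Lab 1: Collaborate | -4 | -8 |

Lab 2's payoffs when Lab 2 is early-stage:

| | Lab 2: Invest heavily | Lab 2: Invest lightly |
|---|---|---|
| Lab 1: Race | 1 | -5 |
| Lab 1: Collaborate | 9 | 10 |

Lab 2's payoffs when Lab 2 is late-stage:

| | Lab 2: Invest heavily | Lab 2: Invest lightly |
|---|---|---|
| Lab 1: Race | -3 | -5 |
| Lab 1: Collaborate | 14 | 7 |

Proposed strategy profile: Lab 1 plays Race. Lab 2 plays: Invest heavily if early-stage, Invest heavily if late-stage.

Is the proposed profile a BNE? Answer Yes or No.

Yes

Lab 1 plays Race: E[Race] = 0.25·(12) + 0.75·(12) = 12; E[Collaborate] = -4. Best-responding. ✓
Lab 2 (research lead early-stage), facing Race: Invest heavily gives 1, Invest lightly gives -5. Proposed Invest heavily is best. ✓
Lab 2 (research lead late-stage), facing Race: Invest heavily gives -3, Invest lightly gives -5. Proposed Invest heavily is best. ✓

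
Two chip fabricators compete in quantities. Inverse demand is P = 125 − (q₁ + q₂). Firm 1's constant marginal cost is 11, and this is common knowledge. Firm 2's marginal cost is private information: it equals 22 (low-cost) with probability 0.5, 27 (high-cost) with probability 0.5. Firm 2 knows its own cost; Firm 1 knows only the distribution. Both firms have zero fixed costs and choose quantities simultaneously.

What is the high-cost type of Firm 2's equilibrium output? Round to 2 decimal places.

27.75

Each type of Firm 2 best-responds to q₁; Firm 1 best-responds to the expected q₂ over Firm 2's types.
Firm 2 with cost c maximizes (125 − (q₁+q₂) − c)·q₂, giving q₂(c) = (125 − c − q₁)/2.
E[c₂] = 0.5·22 + 0.5·27 = 24.5
Firm 1's FOC against E[q₂] yields q₁ = (125 − 2·11 + E[c₂])/3 = (125 − 22 + 24.5)/3 = 42.5.
q₂(high-cost) = (125 − 27 − 42.5)/2 = 27.75.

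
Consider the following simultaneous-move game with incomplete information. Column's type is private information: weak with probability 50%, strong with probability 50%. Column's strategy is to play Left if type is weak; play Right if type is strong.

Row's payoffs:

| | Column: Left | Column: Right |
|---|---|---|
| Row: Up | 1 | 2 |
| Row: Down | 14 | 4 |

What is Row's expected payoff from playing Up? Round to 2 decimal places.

E[Up] = 0.5·1 + 0.5·2 = 0.5 + 1 = 1.5

1.50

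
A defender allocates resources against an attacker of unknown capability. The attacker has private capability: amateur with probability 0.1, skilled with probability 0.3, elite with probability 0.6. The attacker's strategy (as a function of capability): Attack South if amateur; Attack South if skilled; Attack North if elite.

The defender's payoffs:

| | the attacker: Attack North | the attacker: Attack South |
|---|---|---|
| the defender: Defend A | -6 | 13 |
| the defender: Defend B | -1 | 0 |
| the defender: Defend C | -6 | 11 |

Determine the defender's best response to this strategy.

Compute the defender's expected payoff for each action, taking the expectation over the attacker's type.
E[Defend A] = 0.1·(13) + 0.3·(13) + 0.6·(-6) = 1.6
E[Defend B] = 0.1·(0) + 0.3·(0) + 0.6·(-1) = -0.6
E[Defend C] = 0.1·(11) + 0.3·(11) + 0.6·(-6) = 0.8
Best response: Defend A (1.6 is the largest).

Defend A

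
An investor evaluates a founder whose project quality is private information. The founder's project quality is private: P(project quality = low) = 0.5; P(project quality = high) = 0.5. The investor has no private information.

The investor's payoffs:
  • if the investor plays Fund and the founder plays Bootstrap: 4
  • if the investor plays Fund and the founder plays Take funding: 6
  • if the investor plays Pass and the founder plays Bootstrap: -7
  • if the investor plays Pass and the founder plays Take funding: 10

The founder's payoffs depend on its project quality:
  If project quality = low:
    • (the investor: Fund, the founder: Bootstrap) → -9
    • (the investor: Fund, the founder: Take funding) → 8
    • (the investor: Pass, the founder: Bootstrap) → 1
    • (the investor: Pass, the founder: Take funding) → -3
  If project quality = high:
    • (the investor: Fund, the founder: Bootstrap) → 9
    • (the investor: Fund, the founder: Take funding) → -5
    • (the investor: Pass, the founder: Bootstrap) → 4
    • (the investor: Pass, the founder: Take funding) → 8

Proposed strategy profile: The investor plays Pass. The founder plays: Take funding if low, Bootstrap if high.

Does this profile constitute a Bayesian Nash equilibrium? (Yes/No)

No

The investor plays Pass: E[Pass] = 0.5·(10) + 0.5·(-7) = 1.5; E[Fund] = 5. Not best-responding. ✗
The founder (project quality low), facing Pass: Bootstrap gives 1, Take funding gives -3. Proposed Take funding is not best — profitable deviation exists. ✗
The founder (project quality high), facing Pass: Bootstrap gives 4, Take funding gives 8. Proposed Bootstrap is not best — profitable deviation exists. ✗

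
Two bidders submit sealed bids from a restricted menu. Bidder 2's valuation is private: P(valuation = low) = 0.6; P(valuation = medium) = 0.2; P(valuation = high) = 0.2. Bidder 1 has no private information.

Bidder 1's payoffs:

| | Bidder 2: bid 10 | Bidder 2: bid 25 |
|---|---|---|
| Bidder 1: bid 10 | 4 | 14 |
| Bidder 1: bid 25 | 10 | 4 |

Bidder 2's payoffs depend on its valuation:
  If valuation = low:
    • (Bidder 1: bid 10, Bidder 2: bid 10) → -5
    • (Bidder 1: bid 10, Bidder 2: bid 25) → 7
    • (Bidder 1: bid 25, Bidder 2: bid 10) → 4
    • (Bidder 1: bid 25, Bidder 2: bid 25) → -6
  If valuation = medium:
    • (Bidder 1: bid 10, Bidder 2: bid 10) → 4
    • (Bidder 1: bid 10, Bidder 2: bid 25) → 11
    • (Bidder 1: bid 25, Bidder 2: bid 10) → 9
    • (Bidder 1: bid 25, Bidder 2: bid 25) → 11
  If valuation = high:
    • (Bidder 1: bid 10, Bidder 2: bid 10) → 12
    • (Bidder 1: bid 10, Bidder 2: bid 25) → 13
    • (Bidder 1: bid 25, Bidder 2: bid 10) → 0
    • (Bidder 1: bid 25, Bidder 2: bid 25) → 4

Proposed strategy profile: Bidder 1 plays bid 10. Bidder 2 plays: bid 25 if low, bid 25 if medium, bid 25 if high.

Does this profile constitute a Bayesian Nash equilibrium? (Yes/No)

Yes

A profile is a BNE iff every type of every player is best-responding given beliefs about the other side.
Bidder 1 plays bid 10: E[bid 10] = 0.6·(14) + 0.2·(14) + 0.2·(14) = 14; E[bid 25] = 4. Best-responding. ✓
Bidder 2 (valuation low), facing bid 10: bid 10 gives -5, bid 25 gives 7. Proposed bid 25 is best. ✓
Bidder 2 (valuation medium), facing bid 10: bid 10 gives 4, bid 25 gives 11. Proposed bid 25 is best. ✓
Bidder 2 (valuation high), facing bid 10: bid 10 gives 12, bid 25 gives 13. Proposed bid 25 is best. ✓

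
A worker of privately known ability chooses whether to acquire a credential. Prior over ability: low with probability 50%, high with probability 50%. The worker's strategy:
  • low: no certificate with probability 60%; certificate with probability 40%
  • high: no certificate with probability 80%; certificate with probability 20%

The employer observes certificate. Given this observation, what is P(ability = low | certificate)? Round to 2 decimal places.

P(certificate) = 0.5·0.4 + 0.5·0.2 = 0.3
P(low | certificate) = (0.5·0.4) / 0.3 = 0.2 / 0.3 = 0.666667

0.67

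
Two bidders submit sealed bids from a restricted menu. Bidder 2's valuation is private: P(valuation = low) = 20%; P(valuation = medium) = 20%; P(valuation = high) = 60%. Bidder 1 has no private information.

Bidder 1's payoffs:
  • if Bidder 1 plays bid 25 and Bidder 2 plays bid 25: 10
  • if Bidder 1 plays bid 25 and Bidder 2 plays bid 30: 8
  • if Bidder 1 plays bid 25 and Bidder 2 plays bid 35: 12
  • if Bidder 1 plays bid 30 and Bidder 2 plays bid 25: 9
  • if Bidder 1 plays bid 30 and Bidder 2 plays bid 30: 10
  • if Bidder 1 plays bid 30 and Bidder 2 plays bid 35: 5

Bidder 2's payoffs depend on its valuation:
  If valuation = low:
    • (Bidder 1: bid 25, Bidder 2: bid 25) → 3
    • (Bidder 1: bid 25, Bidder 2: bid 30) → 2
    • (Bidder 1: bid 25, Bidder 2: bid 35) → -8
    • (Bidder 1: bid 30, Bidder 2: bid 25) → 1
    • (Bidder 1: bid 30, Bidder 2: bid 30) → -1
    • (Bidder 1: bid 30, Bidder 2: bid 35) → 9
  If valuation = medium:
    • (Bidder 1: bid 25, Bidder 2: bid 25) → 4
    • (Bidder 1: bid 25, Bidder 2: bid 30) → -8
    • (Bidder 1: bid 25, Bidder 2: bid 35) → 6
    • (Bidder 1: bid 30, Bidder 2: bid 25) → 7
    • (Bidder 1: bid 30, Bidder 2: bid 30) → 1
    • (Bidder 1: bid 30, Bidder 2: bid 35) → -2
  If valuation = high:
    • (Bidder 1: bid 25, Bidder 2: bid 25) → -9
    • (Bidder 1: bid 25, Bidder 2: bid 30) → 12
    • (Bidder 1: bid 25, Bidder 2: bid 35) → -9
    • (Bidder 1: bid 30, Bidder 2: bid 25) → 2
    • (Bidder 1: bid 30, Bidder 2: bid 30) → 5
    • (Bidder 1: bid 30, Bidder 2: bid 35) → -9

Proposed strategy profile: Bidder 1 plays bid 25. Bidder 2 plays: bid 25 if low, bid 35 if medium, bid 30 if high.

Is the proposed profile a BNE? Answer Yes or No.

Yes

Bidder 1 plays bid 25: E[bid 25] = 0.2·(10) + 0.2·(12) + 0.6·(8) = 9.2; E[bid 30] = 8.8. Best-responding. ✓
Bidder 2 (valuation low), facing bid 25: bid 25 gives 3, bid 30 gives 2, bid 35 gives -8. Proposed bid 25 is best. ✓
Bidder 2 (valuation medium), facing bid 25: bid 25 gives 4, bid 30 gives -8, bid 35 gives 6. Proposed bid 35 is best. ✓
Bidder 2 (valuation high), facing bid 25: bid 25 gives -9, bid 30 gives 12, bid 35 gives -9. Proposed bid 30 is best. ✓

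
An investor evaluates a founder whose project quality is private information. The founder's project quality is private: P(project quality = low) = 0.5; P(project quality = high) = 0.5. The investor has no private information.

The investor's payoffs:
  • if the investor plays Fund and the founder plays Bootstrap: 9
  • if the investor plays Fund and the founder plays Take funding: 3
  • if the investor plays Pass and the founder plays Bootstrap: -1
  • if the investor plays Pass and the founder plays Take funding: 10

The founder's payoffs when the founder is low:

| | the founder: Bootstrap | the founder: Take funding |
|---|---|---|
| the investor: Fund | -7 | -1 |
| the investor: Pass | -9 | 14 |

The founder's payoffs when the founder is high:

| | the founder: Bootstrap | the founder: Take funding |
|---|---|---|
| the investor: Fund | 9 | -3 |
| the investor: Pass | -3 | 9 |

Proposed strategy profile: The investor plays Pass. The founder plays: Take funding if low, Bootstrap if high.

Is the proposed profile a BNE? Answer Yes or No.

The investor plays Pass: E[Pass] = 0.5·(10) + 0.5·(-1) = 4.5; E[Fund] = 6. Not best-responding. ✗
The founder (project quality low), facing Pass: Bootstrap gives -9, Take funding gives 14. Proposed Take funding is best. ✓
The founder (project quality high), facing Pass: Bootstrap gives -3, Take funding gives 9. Proposed Bootstrap is not best — profitable deviation exists. ✗

No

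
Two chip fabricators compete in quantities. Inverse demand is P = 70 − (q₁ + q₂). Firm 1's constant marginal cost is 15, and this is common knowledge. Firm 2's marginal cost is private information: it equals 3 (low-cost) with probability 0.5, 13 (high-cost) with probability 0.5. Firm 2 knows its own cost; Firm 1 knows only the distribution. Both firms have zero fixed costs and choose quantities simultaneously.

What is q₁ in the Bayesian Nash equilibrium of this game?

Firm 2 with cost c maximizes (70 − (q₁+q₂) − c)·q₂, giving q₂(c) = (70 − c − q₁)/2.
E[c₂] = 0.5·3 + 0.5·13 = 8
Firm 1's FOC against E[q₂] yields q₁ = (70 − 2·15 + E[c₂])/3 = (70 − 30 + 8)/3 = 16.

16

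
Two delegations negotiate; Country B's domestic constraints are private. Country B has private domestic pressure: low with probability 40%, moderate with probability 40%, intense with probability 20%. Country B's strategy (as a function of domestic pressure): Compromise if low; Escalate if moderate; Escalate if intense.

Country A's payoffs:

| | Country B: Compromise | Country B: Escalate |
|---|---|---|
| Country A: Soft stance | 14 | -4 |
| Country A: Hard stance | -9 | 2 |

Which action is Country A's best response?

E[Soft stance] = 0.4·(14) + 0.4·(-4) + 0.2·(-4) = 3.2
E[Hard stance] = 0.4·(-9) + 0.4·(2) + 0.2·(2) = -2.4
Best response: Soft stance (3.2 is the largest).

Soft stance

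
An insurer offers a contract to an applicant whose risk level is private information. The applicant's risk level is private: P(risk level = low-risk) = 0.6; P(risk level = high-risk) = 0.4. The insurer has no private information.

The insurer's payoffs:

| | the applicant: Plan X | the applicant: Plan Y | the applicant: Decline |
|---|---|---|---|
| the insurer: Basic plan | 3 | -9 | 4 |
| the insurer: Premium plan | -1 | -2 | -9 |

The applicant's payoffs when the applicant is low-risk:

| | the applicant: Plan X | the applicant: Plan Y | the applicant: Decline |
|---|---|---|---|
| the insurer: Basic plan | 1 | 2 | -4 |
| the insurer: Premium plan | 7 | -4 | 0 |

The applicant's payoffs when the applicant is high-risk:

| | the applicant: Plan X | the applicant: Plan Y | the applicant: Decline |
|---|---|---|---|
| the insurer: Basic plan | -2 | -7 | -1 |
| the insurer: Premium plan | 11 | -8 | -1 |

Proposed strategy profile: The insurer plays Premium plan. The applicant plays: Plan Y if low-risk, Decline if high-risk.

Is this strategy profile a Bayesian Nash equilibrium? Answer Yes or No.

The insurer plays Premium plan: E[Premium plan] = 0.6·(-2) + 0.4·(-9) = -4.8; E[Basic plan] = -3.8. Not best-responding. ✗
The applicant (risk level low-risk), facing Premium plan: Plan X gives 7, Plan Y gives -4, Decline gives 0. Proposed Plan Y is not best — profitable deviation exists. ✗
The applicant (risk level high-risk), facing Premium plan: Plan X gives 11, Plan Y gives -8, Decline gives -1. Proposed Decline is not best — profitable deviation exists. ✗

No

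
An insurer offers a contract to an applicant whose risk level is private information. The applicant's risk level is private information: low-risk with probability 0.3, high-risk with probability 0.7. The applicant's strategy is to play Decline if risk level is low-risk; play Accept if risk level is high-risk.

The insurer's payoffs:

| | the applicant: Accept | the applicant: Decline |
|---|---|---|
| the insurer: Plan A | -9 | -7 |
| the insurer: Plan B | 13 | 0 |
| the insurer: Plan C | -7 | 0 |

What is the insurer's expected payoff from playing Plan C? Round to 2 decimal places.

E[Plan C] = 0.3·0 + 0.7·(-7) = 0 + (-4.9) = -4.9

-4.90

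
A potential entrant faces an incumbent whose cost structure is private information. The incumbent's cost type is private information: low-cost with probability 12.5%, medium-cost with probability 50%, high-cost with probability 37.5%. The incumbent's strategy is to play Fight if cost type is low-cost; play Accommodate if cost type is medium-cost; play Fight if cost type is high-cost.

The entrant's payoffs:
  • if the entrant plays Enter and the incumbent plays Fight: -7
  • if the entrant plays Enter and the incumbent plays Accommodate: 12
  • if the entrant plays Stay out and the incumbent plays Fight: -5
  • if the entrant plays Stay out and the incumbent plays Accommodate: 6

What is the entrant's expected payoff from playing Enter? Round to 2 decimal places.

2.50

E[Enter] = 0.125·(-7) + 0.5·12 + 0.375·(-7) = (-0.875) + 6 + (-2.625) = 2.5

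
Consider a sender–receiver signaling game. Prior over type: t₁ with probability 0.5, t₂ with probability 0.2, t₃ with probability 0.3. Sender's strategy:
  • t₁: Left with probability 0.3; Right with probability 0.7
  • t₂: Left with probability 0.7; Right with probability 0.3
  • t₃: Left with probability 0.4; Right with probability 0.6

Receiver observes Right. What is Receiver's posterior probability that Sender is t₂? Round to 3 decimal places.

P(Right) = 0.5·0.7 + 0.2·0.3 + 0.3·0.6 = 0.59
P(t₂ | Right) = (0.2·0.3) / 0.59 = 0.06 / 0.59 = 0.101695

0.102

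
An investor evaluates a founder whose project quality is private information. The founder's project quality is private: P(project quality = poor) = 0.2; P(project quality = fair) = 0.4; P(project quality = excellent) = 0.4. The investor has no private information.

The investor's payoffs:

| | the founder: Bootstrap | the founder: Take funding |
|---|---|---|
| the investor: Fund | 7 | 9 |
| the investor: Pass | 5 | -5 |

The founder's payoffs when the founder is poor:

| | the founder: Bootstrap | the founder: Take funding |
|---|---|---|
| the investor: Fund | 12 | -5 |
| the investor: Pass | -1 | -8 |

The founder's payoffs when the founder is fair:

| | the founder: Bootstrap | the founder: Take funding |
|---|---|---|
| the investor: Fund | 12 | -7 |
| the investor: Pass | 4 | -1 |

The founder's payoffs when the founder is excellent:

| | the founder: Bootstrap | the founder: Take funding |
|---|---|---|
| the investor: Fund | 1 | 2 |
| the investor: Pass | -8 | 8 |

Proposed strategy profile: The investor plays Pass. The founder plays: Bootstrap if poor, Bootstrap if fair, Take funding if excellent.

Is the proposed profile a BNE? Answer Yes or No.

No

The investor plays Pass: E[Pass] = 0.2·(5) + 0.4·(5) + 0.4·(-5) = 1; E[Fund] = 7.8. Not best-responding. ✗
The founder (project quality poor), facing Pass: Bootstrap gives -1, Take funding gives -8. Proposed Bootstrap is best. ✓
The founder (project quality fair), facing Pass: Bootstrap gives 4, Take funding gives -1. Proposed Bootstrap is best. ✓
The founder (project quality excellent), facing Pass: Bootstrap gives -8, Take funding gives 8. Proposed Take funding is best. ✓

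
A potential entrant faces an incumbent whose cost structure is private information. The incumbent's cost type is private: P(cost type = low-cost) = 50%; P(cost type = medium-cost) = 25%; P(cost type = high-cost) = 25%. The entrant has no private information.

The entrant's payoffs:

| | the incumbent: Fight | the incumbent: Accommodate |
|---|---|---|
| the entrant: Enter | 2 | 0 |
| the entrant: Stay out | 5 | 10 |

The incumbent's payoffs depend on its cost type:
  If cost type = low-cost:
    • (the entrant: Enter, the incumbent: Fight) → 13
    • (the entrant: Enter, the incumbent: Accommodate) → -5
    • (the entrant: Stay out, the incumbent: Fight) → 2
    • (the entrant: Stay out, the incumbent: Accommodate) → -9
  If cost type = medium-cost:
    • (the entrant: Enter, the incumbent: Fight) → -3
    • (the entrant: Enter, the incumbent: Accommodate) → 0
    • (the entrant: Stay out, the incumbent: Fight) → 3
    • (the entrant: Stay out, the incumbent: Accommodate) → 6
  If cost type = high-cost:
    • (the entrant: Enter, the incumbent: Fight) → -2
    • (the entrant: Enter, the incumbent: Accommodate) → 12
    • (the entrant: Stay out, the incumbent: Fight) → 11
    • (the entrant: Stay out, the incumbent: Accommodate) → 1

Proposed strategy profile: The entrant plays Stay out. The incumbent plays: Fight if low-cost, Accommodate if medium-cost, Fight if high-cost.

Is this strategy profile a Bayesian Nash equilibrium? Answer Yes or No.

A profile is a BNE iff every type of every player is best-responding given beliefs about the other side.
The entrant plays Stay out: E[Stay out] = 0.5·(5) + 0.25·(10) + 0.25·(5) = 6.25; E[Enter] = 1.5. Best-responding. ✓
The incumbent (cost type low-cost), facing Stay out: Fight gives 2, Accommodate gives -9. Proposed Fight is best. ✓
The incumbent (cost type medium-cost), facing Stay out: Fight gives 3, Accommodate gives 6. Proposed Accommodate is best. ✓
The incumbent (cost type high-cost), facing Stay out: Fight gives 11, Accommodate gives 1. Proposed Fight is best. ✓

Yes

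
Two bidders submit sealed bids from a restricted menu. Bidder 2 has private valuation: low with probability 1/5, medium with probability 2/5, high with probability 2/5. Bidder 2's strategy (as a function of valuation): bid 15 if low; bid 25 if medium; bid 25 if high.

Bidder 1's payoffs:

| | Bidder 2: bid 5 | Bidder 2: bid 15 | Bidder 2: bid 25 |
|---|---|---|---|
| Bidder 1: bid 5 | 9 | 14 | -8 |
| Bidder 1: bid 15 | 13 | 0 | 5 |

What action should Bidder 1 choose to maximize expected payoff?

bid 15

E[bid 5] = 1/5·(14) + 2/5·(-8) + 2/5·(-8) = -18/5
E[bid 15] = 1/5·(0) + 2/5·(5) + 2/5·(5) = 4
Best response: bid 15 (4 is the largest).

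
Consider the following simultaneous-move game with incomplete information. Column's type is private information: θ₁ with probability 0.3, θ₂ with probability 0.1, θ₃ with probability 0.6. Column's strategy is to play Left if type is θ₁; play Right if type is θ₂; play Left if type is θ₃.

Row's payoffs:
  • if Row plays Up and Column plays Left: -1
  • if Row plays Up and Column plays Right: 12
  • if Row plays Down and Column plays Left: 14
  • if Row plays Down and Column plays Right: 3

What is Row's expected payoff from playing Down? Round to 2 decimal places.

E[Down] = 0.3·14 + 0.1·3 + 0.6·14 = 4.2 + 0.3 + 8.4 = 12.9

12.90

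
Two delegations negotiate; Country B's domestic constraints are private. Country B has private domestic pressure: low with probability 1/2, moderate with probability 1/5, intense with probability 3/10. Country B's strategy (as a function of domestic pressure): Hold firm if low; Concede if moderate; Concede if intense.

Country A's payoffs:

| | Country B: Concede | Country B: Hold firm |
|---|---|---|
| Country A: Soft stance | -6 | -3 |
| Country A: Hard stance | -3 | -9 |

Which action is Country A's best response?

E[Soft stance] = 1/2·(-3) + 1/5·(-6) + 3/10·(-6) = -9/2
E[Hard stance] = 1/2·(-9) + 1/5·(-3) + 3/10·(-3) = -6
Best response: Soft stance (-9/2 is the largest).

Soft stance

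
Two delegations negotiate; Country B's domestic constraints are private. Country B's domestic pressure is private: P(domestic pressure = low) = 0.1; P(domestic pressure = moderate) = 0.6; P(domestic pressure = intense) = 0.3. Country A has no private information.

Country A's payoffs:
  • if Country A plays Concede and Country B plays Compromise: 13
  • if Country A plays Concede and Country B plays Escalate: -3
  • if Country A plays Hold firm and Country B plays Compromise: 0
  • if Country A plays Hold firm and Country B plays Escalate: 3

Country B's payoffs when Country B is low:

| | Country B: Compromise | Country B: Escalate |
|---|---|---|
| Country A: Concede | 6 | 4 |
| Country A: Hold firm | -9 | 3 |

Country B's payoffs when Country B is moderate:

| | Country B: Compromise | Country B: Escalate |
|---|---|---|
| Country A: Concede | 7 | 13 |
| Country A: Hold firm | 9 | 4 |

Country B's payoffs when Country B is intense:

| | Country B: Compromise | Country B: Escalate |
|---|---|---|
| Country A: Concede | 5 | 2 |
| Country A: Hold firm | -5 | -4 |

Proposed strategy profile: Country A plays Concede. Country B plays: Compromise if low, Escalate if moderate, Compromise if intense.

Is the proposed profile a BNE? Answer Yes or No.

Yes

Country A plays Concede: E[Concede] = 0.1·(13) + 0.6·(-3) + 0.3·(13) = 3.4; E[Hold firm] = 1.8. Best-responding. ✓
Country B (domestic pressure low), facing Concede: Compromise gives 6, Escalate gives 4. Proposed Compromise is best. ✓
Country B (domestic pressure moderate), facing Concede: Compromise gives 7, Escalate gives 13. Proposed Escalate is best. ✓
Country B (domestic pressure intense), facing Concede: Compromise gives 5, Escalate gives 2. Proposed Compromise is best. ✓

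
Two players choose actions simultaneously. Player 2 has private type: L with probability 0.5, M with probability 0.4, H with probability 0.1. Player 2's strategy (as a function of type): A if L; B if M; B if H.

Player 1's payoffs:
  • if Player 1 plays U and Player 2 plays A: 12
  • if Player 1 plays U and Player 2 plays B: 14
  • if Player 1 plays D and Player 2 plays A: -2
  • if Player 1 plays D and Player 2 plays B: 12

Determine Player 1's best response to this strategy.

U

E[U] = 0.5·(12) + 0.4·(14) + 0.1·(14) = 13
E[D] = 0.5·(-2) + 0.4·(12) + 0.1·(12) = 5
Best response: U (13 is the largest).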